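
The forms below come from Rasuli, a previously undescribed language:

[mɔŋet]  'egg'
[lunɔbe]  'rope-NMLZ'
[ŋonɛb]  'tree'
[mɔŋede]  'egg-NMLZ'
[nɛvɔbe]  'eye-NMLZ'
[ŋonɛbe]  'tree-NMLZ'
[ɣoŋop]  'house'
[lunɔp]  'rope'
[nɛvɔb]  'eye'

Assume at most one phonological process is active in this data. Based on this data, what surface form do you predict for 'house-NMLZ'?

[ɣoŋobe]

The root 'rope' surfaces as [lunɔbe] and [lunɔp], with a stem-final [b] ~ [p] alternation.
But 'tree' keeps [b] in both environments ([ŋonɛbe], [ŋonɛb]), so there is no rule changing /b/ to [p] in isolation.
So /p/ is underlying, and a rule of intervocalic voicing — voiceless stops become voiced between vowels — gives [b].
From [ɣoŋop] the stem 'house' is /ɣoŋop/; between vowels this yields [ɣoŋobe].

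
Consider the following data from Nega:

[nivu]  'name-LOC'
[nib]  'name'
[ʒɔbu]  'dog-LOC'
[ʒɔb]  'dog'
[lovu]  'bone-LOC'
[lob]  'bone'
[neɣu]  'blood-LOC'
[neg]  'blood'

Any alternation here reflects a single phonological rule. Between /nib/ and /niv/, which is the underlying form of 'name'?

/niv/

'name' shows [v] ~ [b] at the end of the stem ([nivu] vs [nib]).
But 'dog' keeps [b] in both environments ([ʒɔbu], [ʒɔb]), so there is no rule changing /b/ to [v] before the LOC suffix.
The alternation reflects word-final hardening: voiced fricatives become stops word-finally. /v/ is underlying.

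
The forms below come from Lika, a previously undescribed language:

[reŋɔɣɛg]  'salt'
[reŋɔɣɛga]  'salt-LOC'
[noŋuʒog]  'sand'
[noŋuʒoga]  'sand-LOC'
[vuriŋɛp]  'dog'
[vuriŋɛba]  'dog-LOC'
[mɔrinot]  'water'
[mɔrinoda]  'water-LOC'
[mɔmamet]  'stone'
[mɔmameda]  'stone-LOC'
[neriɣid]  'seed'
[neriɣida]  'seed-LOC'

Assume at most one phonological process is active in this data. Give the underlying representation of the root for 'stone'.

The stem for 'stone' ends in [t] in [mɔmamet] but [d] in [mɔmameda].
But 'seed' keeps [d] in both environments ([neriɣid], [neriɣida]), so there is no rule changing /d/ to [t] in isolation.
Therefore /t/ is basic and [d] is derived by intervocalic voicing (voiceless stops become voiced between vowels).

/mɔmamet/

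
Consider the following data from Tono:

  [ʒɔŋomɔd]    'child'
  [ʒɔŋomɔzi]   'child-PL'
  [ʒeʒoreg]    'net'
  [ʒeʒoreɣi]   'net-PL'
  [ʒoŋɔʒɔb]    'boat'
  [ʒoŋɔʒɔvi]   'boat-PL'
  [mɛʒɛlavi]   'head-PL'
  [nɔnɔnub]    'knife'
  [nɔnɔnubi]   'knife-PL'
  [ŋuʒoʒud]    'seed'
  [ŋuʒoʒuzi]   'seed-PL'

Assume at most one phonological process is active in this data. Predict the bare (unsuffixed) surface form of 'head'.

[mɛʒɛlab]

The stem for 'boat' ends in [b] in [ʒoŋɔʒɔb] but [v] in [ʒoŋɔʒɔvi].
Compare 'knife', with invariant [b] in [nɔnɔnub] and [nɔnɔnubi]: an analysis with underlying /b/ and a rule producing [v] before the PL suffix would wrongly predict alternation here too.
Therefore /v/ is basic and [b] is derived by word-final hardening (voiced fricatives become stops word-finally).
The one attested form of 'head', [mɛʒɛlavi], shows underlying /mɛʒɛlav/. Applying the same rule word-finally gives [mɛʒɛlab].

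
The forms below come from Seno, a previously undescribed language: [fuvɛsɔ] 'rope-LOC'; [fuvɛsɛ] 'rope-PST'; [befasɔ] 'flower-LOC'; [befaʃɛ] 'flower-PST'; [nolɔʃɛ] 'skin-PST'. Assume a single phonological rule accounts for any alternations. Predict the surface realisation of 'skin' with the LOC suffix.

The root 'flower' surfaces as [befasɔ] and [befaʃɛ], with a stem-final [s] ~ [ʃ] alternation.
The stem 'rope' ([fuvɛsɔ], [fuvɛsɛ]) shows [s] unchanged in both environments, so [s] cannot be basic with [ʃ] derived before the PST suffix.
Therefore /ʃ/ is basic and [s] is derived by depalatalization (palato-alveolar /ʃ/ becomes [s] when no front vowel follows).
The one attested form of 'skin', [nolɔʃɛ], shows underlying /nolɔʃ/. Applying the same rule when no front vowel follows gives [nolɔsɔ].

[nolɔsɔ]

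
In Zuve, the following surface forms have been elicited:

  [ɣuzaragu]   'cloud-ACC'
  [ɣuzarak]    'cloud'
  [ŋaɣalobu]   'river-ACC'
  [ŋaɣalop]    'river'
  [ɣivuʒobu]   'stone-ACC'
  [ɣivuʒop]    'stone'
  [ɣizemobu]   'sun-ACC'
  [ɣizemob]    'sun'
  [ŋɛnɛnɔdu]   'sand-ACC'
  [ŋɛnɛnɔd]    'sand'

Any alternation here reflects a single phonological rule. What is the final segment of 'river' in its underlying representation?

/p/

'river' shows [b] ~ [p] at the end of the stem ([ŋaɣalobu] vs [ŋaɣalop]).
If /b/ were underlying and a rule turned it into [p] in isolation, 'sun' would also alternate; but it has [b] in both [ɣizemobu] and [ɣizemob].
So /p/ is underlying, and a rule of intervocalic voicing — voiceless stops become voiced between vowels — gives [b].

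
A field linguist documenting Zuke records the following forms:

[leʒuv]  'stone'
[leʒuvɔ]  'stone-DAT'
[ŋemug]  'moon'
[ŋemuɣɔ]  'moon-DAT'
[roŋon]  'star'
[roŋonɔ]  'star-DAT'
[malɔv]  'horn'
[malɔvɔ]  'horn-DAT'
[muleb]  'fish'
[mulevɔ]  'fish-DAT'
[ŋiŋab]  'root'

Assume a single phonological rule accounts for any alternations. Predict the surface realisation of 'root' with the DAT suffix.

The root 'fish' surfaces as [muleb] and [mulevɔ], with a stem-final [b] ~ [v] alternation.
But 'horn' keeps [v] in both environments ([malɔv], [malɔvɔ]), so there is no rule changing /v/ to [b] in isolation.
Therefore /b/ is basic and [v] is derived by intervocalic spirantization (voiced stops become fricatives between vowels).
From [ŋiŋab] the stem 'root' is /ŋiŋab/; between vowels this yields [ŋiŋavɔ].

[ŋiŋavɔ]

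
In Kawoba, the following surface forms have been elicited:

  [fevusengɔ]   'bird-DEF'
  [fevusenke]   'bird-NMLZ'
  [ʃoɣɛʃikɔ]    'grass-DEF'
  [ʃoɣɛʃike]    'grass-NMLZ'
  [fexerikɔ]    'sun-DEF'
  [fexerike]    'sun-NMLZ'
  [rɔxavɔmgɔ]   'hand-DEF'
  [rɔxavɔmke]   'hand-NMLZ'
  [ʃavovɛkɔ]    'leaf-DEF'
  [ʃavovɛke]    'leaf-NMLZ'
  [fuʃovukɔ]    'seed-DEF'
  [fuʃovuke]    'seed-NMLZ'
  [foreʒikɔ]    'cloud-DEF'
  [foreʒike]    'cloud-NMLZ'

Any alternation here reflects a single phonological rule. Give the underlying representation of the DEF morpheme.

/-gɔ/

The DEF suffix surfaces as [-gɔ] and [-kɔ], depending on the final segment of the stem.
The NMLZ suffix, which begins with [k], is invariant after every stem; so [k] is not altered by any rule here.
The DEF suffix is therefore /-gɔ/ underlyingly, with post-vocalic devoicing: voiced stops become voiceless after a vowel.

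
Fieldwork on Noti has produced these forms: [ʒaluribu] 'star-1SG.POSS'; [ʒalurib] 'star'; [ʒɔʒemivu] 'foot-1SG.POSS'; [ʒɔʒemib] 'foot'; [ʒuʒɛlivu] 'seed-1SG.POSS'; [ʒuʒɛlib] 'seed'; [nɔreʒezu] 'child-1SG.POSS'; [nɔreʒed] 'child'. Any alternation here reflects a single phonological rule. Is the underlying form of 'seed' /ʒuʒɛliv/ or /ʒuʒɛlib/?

The root 'seed' surfaces as [ʒuʒɛlivu] and [ʒuʒɛlib], with a stem-final [v] ~ [b] alternation.
If /b/ were underlying and a rule turned it into [v] before the 1SG.POSS suffix, 'star' would also alternate; but it has [b] in both [ʒaluribu] and [ʒalurib].
The alternation reflects word-final hardening: voiced fricatives become stops word-finally. /v/ is underlying.

/ʒuʒɛliv/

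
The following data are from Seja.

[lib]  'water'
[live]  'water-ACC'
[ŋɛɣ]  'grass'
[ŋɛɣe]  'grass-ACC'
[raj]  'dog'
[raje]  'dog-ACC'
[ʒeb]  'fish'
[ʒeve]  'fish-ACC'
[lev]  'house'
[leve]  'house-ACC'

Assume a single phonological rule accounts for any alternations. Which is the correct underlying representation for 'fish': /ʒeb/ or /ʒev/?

/ʒeb/

In [ʒeb] and [ʒeve] the final segment of 'fish' alternates: [b] ~ [v].
If /v/ were underlying and a rule turned it into [b] in isolation, 'house' would also alternate; but it has [v] in both [lev] and [leve].
So /b/ is underlying, and a rule of intervocalic spirantization — voiced stops become fricatives between vowels — gives [v].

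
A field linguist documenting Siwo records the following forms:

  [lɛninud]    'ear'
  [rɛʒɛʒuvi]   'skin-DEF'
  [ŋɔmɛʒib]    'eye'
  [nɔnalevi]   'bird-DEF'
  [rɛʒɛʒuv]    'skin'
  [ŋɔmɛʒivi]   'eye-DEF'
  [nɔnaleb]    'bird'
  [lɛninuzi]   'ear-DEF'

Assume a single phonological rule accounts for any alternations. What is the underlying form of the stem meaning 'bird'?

'bird' shows [v] ~ [b] at the end of the stem ([nɔnalevi] vs [nɔnaleb]).
If /v/ were underlying and a rule turned it into [b] in isolation, 'skin' would also alternate; but it has [v] in both [rɛʒɛʒuvi] and [rɛʒɛʒuv].
The alternation reflects intervocalic spirantization: voiced stops become fricatives between vowels. /b/ is underlying.
Hence 'bird' is /nɔnaleb/ underlyingly.

/nɔnaleb/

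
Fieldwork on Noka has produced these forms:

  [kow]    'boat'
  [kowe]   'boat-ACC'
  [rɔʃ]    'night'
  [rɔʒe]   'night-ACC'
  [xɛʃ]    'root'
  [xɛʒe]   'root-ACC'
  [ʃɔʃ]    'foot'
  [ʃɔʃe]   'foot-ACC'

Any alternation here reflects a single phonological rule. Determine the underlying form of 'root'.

The stem for 'root' ends in [ʃ] in [xɛʃ] but [ʒ] in [xɛʒe].
If /ʃ/ were underlying and a rule turned it into [ʒ] before the ACC suffix, 'foot' would also alternate; but it has [ʃ] in both [ʃɔʃ] and [ʃɔʃe].
The alternation reflects word-final obstruent devoicing: voiced obstruents become voiceless word-finally. /ʒ/ is underlying.
Hence 'root' is /xɛʒ/ underlyingly.

/xɛʒ/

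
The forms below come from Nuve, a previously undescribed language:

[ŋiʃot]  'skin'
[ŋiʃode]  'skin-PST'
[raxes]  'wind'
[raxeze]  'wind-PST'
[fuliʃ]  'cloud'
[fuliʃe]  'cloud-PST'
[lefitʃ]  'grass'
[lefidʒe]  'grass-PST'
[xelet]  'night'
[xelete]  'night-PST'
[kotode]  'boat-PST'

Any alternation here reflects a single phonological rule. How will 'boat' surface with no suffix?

'skin' shows [t] ~ [d] at the end of the stem ([ŋiʃot] vs [ŋiʃode]).
But 'night' keeps [t] in both environments ([xelet], [xelete]), so there is no rule changing /t/ to [d] before the PST suffix.
The alternation reflects word-final obstruent devoicing: voiced obstruents become voiceless word-finally. /d/ is underlying.
From [kotode] the stem 'boat' is /kotod/; word-finally this yields [kotot].

[kotot]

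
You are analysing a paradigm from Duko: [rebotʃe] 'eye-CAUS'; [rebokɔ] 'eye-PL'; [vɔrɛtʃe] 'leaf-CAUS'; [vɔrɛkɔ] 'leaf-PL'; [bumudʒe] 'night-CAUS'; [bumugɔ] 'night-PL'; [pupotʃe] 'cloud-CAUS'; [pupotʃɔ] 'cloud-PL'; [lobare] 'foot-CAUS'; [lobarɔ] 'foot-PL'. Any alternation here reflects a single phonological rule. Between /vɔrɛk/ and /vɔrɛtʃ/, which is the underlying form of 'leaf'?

'leaf' shows [tʃ] ~ [k] at the end of the stem ([vɔrɛtʃe] vs [vɔrɛkɔ]).
The stem 'cloud' ([pupotʃe], [pupotʃɔ]) shows [tʃ] unchanged in both environments, so [tʃ] cannot be basic with [k] derived before the PL suffix.
Therefore /k/ is basic and [tʃ] is derived by palatalization before a front vowel (/k/ and /g/ become palato-alveolar [tʃ] and [dʒ] before a front vowel).

/vɔrɛk/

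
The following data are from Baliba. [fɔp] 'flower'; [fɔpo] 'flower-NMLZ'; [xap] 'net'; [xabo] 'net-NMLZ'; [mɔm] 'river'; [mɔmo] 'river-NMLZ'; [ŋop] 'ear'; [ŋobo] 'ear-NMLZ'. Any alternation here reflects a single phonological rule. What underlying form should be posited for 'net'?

The root 'net' surfaces as [xap] and [xabo], with a stem-final [p] ~ [b] alternation.
The stem 'flower' ([fɔp], [fɔpo]) shows [p] unchanged in both environments, so [p] cannot be basic with [b] derived before the NMLZ suffix.
The underlying segment must be /b/; voiced obstruents become voiceless word-finally, yielding [p] there.
So 'net' = /xab/.

/xab/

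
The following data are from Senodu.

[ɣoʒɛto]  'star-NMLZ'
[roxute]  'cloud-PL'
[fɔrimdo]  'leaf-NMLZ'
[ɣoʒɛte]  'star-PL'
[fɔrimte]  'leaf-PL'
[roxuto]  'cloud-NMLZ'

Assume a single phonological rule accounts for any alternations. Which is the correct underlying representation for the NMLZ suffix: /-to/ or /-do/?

The NMLZ suffix surfaces as [-do] and [-to], depending on the final segment of the stem.
The PL suffix, which begins with [t], is invariant after every stem; so [t] is not altered by any rule here.
So the underlying form is /-do/, and voiced stops become voiceless after a vowel.

/-do/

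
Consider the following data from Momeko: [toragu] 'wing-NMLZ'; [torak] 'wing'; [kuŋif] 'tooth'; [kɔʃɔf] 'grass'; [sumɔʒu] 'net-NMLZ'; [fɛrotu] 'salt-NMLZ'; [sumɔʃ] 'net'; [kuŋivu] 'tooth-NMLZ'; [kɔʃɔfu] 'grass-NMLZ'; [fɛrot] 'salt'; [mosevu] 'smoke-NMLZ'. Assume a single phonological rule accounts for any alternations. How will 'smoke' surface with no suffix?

The stem for 'tooth' ends in [v] in [kuŋivu] but [f] in [kuŋif].
The stem 'grass' ([kɔʃɔfu], [kɔʃɔf]) shows [f] unchanged in both environments, so [f] cannot be basic with [v] derived before the NMLZ suffix.
Therefore /v/ is basic and [f] is derived by word-final obstruent devoicing (voiced obstruents become voiceless word-finally).
From [mosevu] the stem 'smoke' is /mosev/; word-finally this yields [mosef].

[mosef]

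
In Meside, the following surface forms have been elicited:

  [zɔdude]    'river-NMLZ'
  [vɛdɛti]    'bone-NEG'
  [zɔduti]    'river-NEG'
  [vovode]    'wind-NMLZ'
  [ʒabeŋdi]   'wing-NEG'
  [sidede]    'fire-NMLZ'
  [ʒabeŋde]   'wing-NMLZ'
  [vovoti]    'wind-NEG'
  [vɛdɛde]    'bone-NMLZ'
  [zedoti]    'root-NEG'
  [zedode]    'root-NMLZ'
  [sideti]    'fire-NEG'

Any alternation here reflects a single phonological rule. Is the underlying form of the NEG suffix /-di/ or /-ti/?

The NEG morpheme has two allomorphs, [-di] and [-ti].
The NMLZ suffix, which begins with [d], is invariant after every stem; so [d] is not altered by any rule here.
So the underlying form is /-ti/, and voiceless stops become voiced after a nasal.

/-ti/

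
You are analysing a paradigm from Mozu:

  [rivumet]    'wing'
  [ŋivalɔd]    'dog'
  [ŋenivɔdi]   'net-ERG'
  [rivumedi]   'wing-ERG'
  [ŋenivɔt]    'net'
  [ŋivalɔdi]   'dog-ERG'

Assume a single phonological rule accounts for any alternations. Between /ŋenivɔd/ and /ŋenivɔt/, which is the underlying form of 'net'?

In [ŋenivɔt] and [ŋenivɔdi] the final segment of 'net' alternates: [t] ~ [d].
If /d/ were underlying and a rule turned it into [t] in isolation, 'dog' would also alternate; but it has [d] in both [ŋivalɔd] and [ŋivalɔdi].
The alternation reflects intervocalic voicing: voiceless stops become voiced between vowels. /t/ is underlying.

/ŋenivɔt/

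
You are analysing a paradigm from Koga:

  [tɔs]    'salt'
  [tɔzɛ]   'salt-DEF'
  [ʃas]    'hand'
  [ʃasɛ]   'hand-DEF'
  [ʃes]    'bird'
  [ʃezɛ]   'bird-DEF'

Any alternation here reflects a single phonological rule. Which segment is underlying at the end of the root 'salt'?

/z/

The stem for 'salt' ends in [s] in [tɔs] but [z] in [tɔzɛ].
If /s/ were underlying and a rule turned it into [z] before the DEF suffix, 'hand' would also alternate; but it has [s] in both [ʃas] and [ʃasɛ].
So /z/ is underlying, and a rule of word-final obstruent devoicing — voiced obstruents become voiceless word-finally — gives [s].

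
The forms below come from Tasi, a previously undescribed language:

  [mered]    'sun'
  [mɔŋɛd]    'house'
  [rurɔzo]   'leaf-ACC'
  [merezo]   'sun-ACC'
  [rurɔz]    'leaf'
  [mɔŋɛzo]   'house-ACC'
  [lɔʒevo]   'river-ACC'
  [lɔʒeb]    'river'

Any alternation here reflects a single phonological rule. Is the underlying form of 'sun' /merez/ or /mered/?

/mered/

The stem for 'sun' ends in [z] in [merezo] but [d] in [mered].
Compare 'leaf', with invariant [z] in [rurɔzo] and [rurɔz]: an analysis with underlying /z/ and a rule producing [d] in isolation would wrongly predict alternation here too.
The underlying segment must be /d/; voiced stops become fricatives between vowels, yielding [z] there.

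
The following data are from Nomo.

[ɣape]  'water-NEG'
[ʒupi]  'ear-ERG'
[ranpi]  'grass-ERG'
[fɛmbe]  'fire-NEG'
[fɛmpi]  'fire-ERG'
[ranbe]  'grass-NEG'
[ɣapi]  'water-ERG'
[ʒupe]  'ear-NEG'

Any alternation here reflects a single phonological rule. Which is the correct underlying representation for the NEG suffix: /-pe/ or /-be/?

The NEG morpheme has two allomorphs, [-be] and [-pe].
The ERG suffix, which begins with [p], is invariant after every stem; so [p] is not altered by any rule here.
The NEG suffix is therefore /-be/ underlyingly, with post-vocalic devoicing: voiced stops become voiceless after a vowel.

/-be/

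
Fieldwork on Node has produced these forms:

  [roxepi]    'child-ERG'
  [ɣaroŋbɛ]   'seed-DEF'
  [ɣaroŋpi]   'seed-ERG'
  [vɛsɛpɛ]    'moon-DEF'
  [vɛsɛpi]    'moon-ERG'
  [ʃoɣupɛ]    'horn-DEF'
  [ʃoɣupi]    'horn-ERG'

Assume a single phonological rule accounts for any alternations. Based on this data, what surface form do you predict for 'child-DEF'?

[roxepɛ]

The DEF morpheme has two allomorphs, [-bɛ] and [-pɛ].
By contrast the ERG suffix keeps its initial [p] throughout — that segment must be underlying.
The DEF suffix is therefore /-bɛ/ underlyingly, with post-vocalic devoicing: voiced stops become voiceless after a vowel.
After 'child', which ends in a vowel, the suffix surfaces as [-pɛ], giving [roxepɛ].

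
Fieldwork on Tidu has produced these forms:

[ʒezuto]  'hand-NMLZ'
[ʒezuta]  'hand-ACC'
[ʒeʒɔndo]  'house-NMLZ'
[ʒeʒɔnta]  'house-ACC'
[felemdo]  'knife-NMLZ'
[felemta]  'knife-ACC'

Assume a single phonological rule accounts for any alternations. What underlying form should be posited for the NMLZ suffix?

The NMLZ morpheme has two allomorphs, [-do] and [-to].
The ACC suffix, which begins with [t], is invariant after every stem; so [t] is not altered by any rule here.
So the underlying form is /-do/, and voiced stops become voiceless after a vowel.

/-do/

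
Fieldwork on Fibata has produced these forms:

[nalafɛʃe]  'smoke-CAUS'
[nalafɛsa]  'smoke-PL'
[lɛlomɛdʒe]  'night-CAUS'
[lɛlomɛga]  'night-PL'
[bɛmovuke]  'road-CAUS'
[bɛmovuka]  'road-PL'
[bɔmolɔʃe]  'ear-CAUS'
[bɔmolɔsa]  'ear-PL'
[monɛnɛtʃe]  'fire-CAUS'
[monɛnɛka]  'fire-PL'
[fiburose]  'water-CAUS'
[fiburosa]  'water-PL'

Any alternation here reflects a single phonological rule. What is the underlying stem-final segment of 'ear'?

The root 'ear' surfaces as [bɔmolɔʃe] and [bɔmolɔsa], with a stem-final [ʃ] ~ [s] alternation.
But 'water' keeps [s] in both environments ([fiburose], [fiburosa]), so there is no rule changing /s/ to [ʃ] before the CAUS suffix.
The alternation reflects depalatalization: palato-alveolar /tʃ/, /dʒ/ and /ʃ/ become [k], [g] and [s] when no front vowel follows. /ʃ/ is underlying.

/ʃ/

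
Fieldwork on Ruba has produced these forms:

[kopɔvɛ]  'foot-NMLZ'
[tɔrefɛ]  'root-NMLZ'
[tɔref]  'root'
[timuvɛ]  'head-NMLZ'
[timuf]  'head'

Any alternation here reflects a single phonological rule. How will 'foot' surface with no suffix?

[kopɔf]

The stem for 'head' ends in [v] in [timuvɛ] but [f] in [timuf].
But 'root' keeps [f] in both environments ([tɔrefɛ], [tɔref]), so there is no rule changing /f/ to [v] before the NMLZ suffix.
So /v/ is underlying, and a rule of word-final obstruent devoicing — voiced obstruents become voiceless word-finally — gives [f].
The one attested form of 'foot', [kopɔvɛ], shows underlying /kopɔv/. Applying the same rule word-finally gives [kopɔf].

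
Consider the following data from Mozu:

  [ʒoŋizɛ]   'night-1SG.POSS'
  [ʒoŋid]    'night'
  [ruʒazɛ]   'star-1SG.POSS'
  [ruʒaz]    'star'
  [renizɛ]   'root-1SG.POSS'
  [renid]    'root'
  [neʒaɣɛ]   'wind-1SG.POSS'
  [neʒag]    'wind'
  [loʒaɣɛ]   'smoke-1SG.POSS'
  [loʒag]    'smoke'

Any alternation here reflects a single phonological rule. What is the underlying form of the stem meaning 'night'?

/ʒoŋid/

In [ʒoŋizɛ] and [ʒoŋid] the final segment of 'night' alternates: [z] ~ [d].
The stem 'star' ([ruʒazɛ], [ruʒaz]) shows [z] unchanged in both environments, so [z] cannot be basic with [d] derived in isolation.
Therefore /d/ is basic and [z] is derived by intervocalic spirantization (voiced stops become fricatives between vowels).
So 'night' = /ʒoŋid/.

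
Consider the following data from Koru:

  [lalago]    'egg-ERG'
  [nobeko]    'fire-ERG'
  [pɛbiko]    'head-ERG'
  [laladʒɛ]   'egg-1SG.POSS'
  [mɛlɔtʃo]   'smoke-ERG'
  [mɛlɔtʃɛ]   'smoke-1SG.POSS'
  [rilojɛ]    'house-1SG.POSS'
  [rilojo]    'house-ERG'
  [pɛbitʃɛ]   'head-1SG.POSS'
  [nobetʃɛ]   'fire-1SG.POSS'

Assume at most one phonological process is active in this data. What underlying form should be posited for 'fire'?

The root 'fire' surfaces as [nobeko] and [nobetʃɛ], with a stem-final [k] ~ [tʃ] alternation.
But 'smoke' keeps [tʃ] in both environments ([mɛlɔtʃo], [mɛlɔtʃɛ]), so there is no rule changing /tʃ/ to [k] before the ERG suffix.
The underlying segment must be /k/; /k/ and /g/ become palato-alveolar [tʃ] and [dʒ] before a front vowel, yielding [tʃ] there.

/nobek/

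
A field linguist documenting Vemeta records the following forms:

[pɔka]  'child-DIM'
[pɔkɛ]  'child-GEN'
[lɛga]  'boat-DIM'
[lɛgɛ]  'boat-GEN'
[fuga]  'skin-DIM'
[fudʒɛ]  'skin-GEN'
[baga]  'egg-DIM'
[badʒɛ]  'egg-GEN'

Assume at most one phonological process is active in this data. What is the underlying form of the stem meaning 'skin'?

'skin' shows [g] ~ [dʒ] at the end of the stem ([fuga] vs [fudʒɛ]).
If /g/ were underlying and a rule turned it into [dʒ] before the GEN suffix, 'boat' would also alternate; but it has [g] in both [lɛga] and [lɛgɛ].
So /dʒ/ is underlying, and a rule of depalatalization — palato-alveolar /dʒ/ becomes [g] when no front vowel follows — gives [g].
Hence 'skin' is /fudʒ/ underlyingly.

/fudʒ/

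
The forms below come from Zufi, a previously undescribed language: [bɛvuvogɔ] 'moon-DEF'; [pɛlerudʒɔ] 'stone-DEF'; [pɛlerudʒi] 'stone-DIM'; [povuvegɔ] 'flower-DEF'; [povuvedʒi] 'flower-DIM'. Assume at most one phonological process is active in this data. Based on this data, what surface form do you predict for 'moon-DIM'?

[bɛvuvodʒi]

The root 'flower' surfaces as [povuvegɔ] and [povuvedʒi], with a stem-final [g] ~ [dʒ] alternation.
If /dʒ/ were underlying and a rule turned it into [g] before the DEF suffix, 'stone' would also alternate; but it has [dʒ] in both [pɛlerudʒɔ] and [pɛlerudʒi].
The alternation reflects palatalization before a front vowel: /g/ becomes palato-alveolar [dʒ] before a front vowel. /g/ is underlying.
The one attested form of 'moon', [bɛvuvogɔ], shows underlying /bɛvuvog/. Applying the same rule before a front vowel gives [bɛvuvodʒi].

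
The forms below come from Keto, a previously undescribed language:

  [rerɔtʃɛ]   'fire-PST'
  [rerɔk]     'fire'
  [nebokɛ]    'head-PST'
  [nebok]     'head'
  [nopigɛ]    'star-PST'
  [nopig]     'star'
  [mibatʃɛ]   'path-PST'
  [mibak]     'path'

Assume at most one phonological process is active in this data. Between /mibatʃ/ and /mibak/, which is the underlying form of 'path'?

The stem for 'path' ends in [tʃ] in [mibatʃɛ] but [k] in [mibak].
Compare 'head', with invariant [k] in [nebokɛ] and [nebok]: an analysis with underlying /k/ and a rule producing [tʃ] before the PST suffix would wrongly predict alternation here too.
Therefore /tʃ/ is basic and [k] is derived by depalatalization (palato-alveolar /tʃ/ becomes [k] when no front vowel follows).

/mibatʃ/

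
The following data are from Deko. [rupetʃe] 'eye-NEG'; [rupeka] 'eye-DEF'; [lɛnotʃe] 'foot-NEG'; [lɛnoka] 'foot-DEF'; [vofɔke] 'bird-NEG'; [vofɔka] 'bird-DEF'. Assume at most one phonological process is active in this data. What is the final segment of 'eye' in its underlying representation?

/tʃ/

In [rupetʃe] and [rupeka] the final segment of 'eye' alternates: [tʃ] ~ [k].
But 'bird' keeps [k] in both environments ([vofɔke], [vofɔka]), so there is no rule changing /k/ to [tʃ] before the NEG suffix.
The underlying segment must be /tʃ/; palato-alveolar /tʃ/ becomes [k] when no front vowel follows, yielding [k] there.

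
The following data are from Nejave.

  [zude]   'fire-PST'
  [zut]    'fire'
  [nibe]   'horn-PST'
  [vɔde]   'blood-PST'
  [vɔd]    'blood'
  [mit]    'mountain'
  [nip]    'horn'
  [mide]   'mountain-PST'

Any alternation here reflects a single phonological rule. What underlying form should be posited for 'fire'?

The root 'fire' surfaces as [zude] and [zut], with a stem-final [d] ~ [t] alternation.
But 'blood' keeps [d] in both environments ([vɔde], [vɔd]), so there is no rule changing /d/ to [t] in isolation.
The underlying segment must be /t/; voiceless stops become voiced between vowels, yielding [d] there.

/zut/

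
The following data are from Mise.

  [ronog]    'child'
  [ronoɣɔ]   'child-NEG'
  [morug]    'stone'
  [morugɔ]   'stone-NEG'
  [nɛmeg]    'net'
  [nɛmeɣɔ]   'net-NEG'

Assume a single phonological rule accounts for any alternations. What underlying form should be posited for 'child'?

/ronoɣ/

'child' shows [g] ~ [ɣ] at the end of the stem ([ronog] vs [ronoɣɔ]).
But 'stone' keeps [g] in both environments ([morug], [morugɔ]), so there is no rule changing /g/ to [ɣ] before the NEG suffix.
Therefore /ɣ/ is basic and [g] is derived by word-final hardening (voiced fricatives become stops word-finally).
Hence 'child' is /ronoɣ/ underlyingly.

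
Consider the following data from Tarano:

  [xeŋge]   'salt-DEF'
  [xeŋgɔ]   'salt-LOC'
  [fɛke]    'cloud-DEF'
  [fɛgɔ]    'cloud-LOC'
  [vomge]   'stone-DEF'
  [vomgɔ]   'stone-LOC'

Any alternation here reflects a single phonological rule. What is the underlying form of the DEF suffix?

/-ke/

The DEF suffix surfaces as [-ge] and [-ke], depending on the final segment of the stem.
The LOC suffix, which begins with [g], is invariant after every stem; so [g] is not altered by any rule here.
So the underlying form is /-ke/, and voiceless stops become voiced after a nasal.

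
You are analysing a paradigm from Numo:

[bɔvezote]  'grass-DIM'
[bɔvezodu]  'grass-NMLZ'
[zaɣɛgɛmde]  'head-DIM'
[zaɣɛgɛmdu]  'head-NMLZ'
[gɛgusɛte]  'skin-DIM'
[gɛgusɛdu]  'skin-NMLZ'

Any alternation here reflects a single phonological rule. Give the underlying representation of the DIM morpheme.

/-te/

The DIM suffix surfaces as [-de] and [-te], depending on the final segment of the stem.
The NMLZ suffix, which begins with [d], is invariant after every stem; so [d] is not altered by any rule here.
The DIM suffix is therefore /-te/ underlyingly, with post-nasal voicing: voiceless stops become voiced after a nasal.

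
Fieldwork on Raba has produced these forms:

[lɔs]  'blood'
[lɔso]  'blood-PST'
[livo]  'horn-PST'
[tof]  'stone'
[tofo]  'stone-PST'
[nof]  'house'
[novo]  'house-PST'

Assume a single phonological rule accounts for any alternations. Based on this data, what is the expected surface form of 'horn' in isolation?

[lif]

The stem for 'house' ends in [f] in [nof] but [v] in [novo].
If /f/ were underlying and a rule turned it into [v] before the PST suffix, 'stone' would also alternate; but it has [f] in both [tof] and [tofo].
So /v/ is underlying, and a rule of word-final obstruent devoicing — voiced obstruents become voiceless word-finally — gives [f].
The one attested form of 'horn', [livo], shows underlying /liv/. Applying the same rule word-finally gives [lif].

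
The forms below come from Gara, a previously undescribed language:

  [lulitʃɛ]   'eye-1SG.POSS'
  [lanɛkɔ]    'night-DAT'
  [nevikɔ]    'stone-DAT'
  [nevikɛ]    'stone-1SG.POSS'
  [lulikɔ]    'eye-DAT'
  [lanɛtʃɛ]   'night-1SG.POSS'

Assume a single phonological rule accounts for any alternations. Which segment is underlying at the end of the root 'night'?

/tʃ/

The root 'night' surfaces as [lanɛtʃɛ] and [lanɛkɔ], with a stem-final [tʃ] ~ [k] alternation.
But 'stone' keeps [k] in both environments ([nevikɛ], [nevikɔ]), so there is no rule changing /k/ to [tʃ] before the 1SG.POSS suffix.
Therefore /tʃ/ is basic and [k] is derived by depalatalization (palato-alveolar /tʃ/ becomes [k] when no front vowel follows).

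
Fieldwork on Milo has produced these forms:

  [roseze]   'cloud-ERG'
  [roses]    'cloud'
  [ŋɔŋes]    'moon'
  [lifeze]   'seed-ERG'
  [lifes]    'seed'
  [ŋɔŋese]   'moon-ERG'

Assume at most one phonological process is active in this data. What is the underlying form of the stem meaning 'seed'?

/lifez/

'seed' shows [s] ~ [z] at the end of the stem ([lifes] vs [lifeze]).
Compare 'moon', with invariant [s] in [ŋɔŋes] and [ŋɔŋese]: an analysis with underlying /s/ and a rule producing [z] before the ERG suffix would wrongly predict alternation here too.
The underlying segment must be /z/; voiced obstruents become voiceless word-finally, yielding [s] there.
The underlying form of 'seed' is therefore /lifez/.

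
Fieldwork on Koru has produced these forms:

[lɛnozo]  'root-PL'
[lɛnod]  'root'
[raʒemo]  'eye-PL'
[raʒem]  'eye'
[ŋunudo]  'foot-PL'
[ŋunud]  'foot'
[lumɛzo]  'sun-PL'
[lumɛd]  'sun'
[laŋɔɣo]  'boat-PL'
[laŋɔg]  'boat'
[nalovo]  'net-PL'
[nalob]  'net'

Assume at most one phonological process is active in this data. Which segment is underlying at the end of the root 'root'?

The root 'root' surfaces as [lɛnozo] and [lɛnod], with a stem-final [z] ~ [d] alternation.
The stem 'foot' ([ŋunudo], [ŋunud]) shows [d] unchanged in both environments, so [d] cannot be basic with [z] derived before the PL suffix.
The alternation reflects word-final hardening: voiced fricatives become stops word-finally. /z/ is underlying.

/z/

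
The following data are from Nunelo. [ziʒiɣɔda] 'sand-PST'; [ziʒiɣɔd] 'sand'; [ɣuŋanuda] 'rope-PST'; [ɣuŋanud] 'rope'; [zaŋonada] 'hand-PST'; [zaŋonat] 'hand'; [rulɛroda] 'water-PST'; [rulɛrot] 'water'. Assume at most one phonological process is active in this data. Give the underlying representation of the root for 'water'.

/rulɛrot/

In [rulɛroda] and [rulɛrot] the final segment of 'water' alternates: [d] ~ [t].
The stem 'sand' ([ziʒiɣɔda], [ziʒiɣɔd]) shows [d] unchanged in both environments, so [d] cannot be basic with [t] derived in isolation.
So /t/ is underlying, and a rule of intervocalic voicing — voiceless stops become voiced between vowels — gives [d].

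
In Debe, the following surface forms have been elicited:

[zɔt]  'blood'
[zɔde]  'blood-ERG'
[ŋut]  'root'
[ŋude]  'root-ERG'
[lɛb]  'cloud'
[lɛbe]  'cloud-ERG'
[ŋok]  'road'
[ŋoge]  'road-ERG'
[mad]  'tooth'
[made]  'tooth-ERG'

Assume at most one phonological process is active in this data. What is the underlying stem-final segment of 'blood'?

/t/

In [zɔt] and [zɔde] the final segment of 'blood' alternates: [t] ~ [d].
The stem 'tooth' ([mad], [made]) shows [d] unchanged in both environments, so [d] cannot be basic with [t] derived in isolation.
So /t/ is underlying, and a rule of intervocalic voicing — voiceless stops become voiced between vowels — gives [d].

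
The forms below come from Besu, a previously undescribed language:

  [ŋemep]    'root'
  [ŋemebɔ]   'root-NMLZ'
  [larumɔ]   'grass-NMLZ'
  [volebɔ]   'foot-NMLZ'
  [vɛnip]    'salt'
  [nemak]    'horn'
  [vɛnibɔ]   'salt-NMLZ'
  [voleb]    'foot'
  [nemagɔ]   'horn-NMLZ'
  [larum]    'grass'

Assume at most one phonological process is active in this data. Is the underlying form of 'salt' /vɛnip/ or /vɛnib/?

In [vɛnibɔ] and [vɛnip] the final segment of 'salt' alternates: [b] ~ [p].
But 'foot' keeps [b] in both environments ([volebɔ], [voleb]), so there is no rule changing /b/ to [p] in isolation.
The underlying segment must be /p/; voiceless stops become voiced between vowels, yielding [b] there.

/vɛnip/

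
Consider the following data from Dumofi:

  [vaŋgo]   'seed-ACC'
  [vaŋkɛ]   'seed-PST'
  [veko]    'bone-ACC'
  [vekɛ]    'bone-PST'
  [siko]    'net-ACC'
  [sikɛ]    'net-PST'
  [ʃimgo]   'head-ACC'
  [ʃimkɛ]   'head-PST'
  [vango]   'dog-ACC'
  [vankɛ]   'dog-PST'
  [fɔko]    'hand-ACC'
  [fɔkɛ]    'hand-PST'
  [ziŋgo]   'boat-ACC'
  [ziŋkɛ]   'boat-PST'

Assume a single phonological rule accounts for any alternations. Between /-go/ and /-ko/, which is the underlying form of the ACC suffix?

/-go/

The ACC suffix surfaces as [-go] and [-ko], depending on the final segment of the stem.
By contrast the PST suffix keeps its initial [k] throughout — that segment must be underlying.
The ACC suffix is therefore /-go/ underlyingly, with post-vocalic devoicing: voiced stops become voiceless after a vowel.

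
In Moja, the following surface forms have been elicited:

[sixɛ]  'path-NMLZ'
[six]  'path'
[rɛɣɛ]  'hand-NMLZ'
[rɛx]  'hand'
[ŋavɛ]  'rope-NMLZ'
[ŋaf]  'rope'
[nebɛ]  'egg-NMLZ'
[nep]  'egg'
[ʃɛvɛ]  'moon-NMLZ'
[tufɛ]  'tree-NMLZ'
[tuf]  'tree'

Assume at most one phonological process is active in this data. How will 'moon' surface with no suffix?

[ʃɛf]

'rope' shows [v] ~ [f] at the end of the stem ([ŋavɛ] vs [ŋaf]).
If /f/ were underlying and a rule turned it into [v] before the NMLZ suffix, 'tree' would also alternate; but it has [f] in both [tufɛ] and [tuf].
Therefore /v/ is basic and [f] is derived by word-final obstruent devoicing (voiced obstruents become voiceless word-finally).
From [ʃɛvɛ] the stem 'moon' is /ʃɛv/; word-finally this yields [ʃɛf].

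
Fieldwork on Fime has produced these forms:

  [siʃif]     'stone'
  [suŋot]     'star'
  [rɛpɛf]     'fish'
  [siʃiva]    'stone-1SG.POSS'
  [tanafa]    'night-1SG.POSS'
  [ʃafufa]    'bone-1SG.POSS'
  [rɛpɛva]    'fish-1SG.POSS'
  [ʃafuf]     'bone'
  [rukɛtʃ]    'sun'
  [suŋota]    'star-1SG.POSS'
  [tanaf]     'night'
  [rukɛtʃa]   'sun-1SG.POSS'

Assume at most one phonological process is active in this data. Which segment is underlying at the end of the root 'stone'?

'stone' shows [f] ~ [v] at the end of the stem ([siʃif] vs [siʃiva]).
Compare 'bone', with invariant [f] in [ʃafuf] and [ʃafufa]: an analysis with underlying /f/ and a rule producing [v] before the 1SG.POSS suffix would wrongly predict alternation here too.
The underlying segment must be /v/; voiced obstruents become voiceless word-finally, yielding [f] there.

/v/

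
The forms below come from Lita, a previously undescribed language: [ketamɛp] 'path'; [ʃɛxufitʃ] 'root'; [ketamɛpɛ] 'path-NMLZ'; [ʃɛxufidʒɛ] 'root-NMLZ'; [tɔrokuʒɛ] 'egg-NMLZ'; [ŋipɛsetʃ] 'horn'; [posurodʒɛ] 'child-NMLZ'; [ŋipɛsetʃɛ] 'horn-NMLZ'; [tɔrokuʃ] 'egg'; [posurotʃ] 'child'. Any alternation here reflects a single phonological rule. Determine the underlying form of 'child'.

In [posurodʒɛ] and [posurotʃ] the final segment of 'child' alternates: [dʒ] ~ [tʃ].
Compare 'horn', with invariant [tʃ] in [ŋipɛsetʃɛ] and [ŋipɛsetʃ]: an analysis with underlying /tʃ/ and a rule producing [dʒ] before the NMLZ suffix would wrongly predict alternation here too.
So /dʒ/ is underlying, and a rule of word-final obstruent devoicing — voiced obstruents become voiceless word-finally — gives [tʃ].

/posurodʒ/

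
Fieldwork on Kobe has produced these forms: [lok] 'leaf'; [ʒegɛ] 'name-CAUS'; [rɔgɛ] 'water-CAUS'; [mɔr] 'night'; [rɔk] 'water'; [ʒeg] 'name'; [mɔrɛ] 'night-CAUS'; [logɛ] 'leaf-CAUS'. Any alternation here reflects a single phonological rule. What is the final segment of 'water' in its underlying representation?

/k/

The root 'water' surfaces as [rɔk] and [rɔgɛ], with a stem-final [k] ~ [g] alternation.
Compare 'name', with invariant [g] in [ʒeg] and [ʒegɛ]: an analysis with underlying /g/ and a rule producing [k] in isolation would wrongly predict alternation here too.
The underlying segment must be /k/; voiceless stops become voiced between vowels, yielding [g] there.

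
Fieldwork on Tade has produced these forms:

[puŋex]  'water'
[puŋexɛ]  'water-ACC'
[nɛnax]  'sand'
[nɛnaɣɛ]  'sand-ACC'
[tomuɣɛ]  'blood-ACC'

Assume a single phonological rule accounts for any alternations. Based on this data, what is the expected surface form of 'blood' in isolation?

[tomux]

The stem for 'sand' ends in [x] in [nɛnax] but [ɣ] in [nɛnaɣɛ].
But 'water' keeps [x] in both environments ([puŋex], [puŋexɛ]), so there is no rule changing /x/ to [ɣ] before the ACC suffix.
So /ɣ/ is underlying, and a rule of word-final obstruent devoicing — voiced obstruents become voiceless word-finally — gives [x].
From [tomuɣɛ] the stem 'blood' is /tomuɣ/; word-finally this yields [tomux].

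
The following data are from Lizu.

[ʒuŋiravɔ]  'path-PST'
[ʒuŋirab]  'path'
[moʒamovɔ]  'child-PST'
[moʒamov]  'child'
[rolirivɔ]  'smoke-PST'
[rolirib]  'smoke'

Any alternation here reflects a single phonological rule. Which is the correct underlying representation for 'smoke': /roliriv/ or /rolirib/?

/rolirib/

The root 'smoke' surfaces as [rolirivɔ] and [rolirib], with a stem-final [v] ~ [b] alternation.
If /v/ were underlying and a rule turned it into [b] in isolation, 'child' would also alternate; but it has [v] in both [moʒamovɔ] and [moʒamov].
The alternation reflects intervocalic spirantization: voiced stops become fricatives between vowels. /b/ is underlying.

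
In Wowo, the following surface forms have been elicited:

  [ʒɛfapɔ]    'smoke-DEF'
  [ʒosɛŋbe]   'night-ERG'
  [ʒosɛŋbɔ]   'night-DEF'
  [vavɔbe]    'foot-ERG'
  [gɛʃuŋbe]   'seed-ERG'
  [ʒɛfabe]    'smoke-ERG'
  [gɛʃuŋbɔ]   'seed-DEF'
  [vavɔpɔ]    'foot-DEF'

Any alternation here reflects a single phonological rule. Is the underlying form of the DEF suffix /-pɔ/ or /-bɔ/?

The DEF morpheme has two allomorphs, [-bɔ] and [-pɔ].
The ERG suffix, which begins with [b], is invariant after every stem; so [b] is not altered by any rule here.
So the underlying form is /-pɔ/, and voiceless stops become voiced after a nasal.

/-pɔ/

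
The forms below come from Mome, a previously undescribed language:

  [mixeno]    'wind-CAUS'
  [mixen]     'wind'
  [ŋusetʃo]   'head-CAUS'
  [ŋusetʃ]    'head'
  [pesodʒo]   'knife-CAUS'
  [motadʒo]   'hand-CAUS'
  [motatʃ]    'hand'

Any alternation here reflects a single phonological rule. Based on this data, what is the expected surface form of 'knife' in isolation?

'hand' shows [dʒ] ~ [tʃ] at the end of the stem ([motadʒo] vs [motatʃ]).
The stem 'head' ([ŋusetʃo], [ŋusetʃ]) shows [tʃ] unchanged in both environments, so [tʃ] cannot be basic with [dʒ] derived before the CAUS suffix.
So /dʒ/ is underlying, and a rule of word-final obstruent devoicing — voiced obstruents become voiceless word-finally — gives [tʃ].
The one attested form of 'knife', [pesodʒo], shows underlying /pesodʒ/. Applying the same rule word-finally gives [pesotʃ].

[pesotʃ]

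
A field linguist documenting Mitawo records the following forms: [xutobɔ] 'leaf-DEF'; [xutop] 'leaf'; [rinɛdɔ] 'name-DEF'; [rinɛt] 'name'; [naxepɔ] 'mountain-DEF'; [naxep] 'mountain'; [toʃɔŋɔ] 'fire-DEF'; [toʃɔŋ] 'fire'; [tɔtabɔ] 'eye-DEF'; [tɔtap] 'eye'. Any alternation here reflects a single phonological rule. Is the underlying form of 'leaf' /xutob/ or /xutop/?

In [xutobɔ] and [xutop] the final segment of 'leaf' alternates: [b] ~ [p].
The stem 'mountain' ([naxepɔ], [naxep]) shows [p] unchanged in both environments, so [p] cannot be basic with [b] derived before the DEF suffix.
So /b/ is underlying, and a rule of word-final obstruent devoicing — voiced obstruents become voiceless word-finally — gives [p].

/xutob/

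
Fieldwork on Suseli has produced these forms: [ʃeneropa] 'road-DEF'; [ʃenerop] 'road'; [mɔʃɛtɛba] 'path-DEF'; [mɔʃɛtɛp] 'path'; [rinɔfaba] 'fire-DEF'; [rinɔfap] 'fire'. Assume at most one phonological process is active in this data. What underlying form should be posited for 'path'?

The stem for 'path' ends in [b] in [mɔʃɛtɛba] but [p] in [mɔʃɛtɛp].
The stem 'road' ([ʃeneropa], [ʃenerop]) shows [p] unchanged in both environments, so [p] cannot be basic with [b] derived before the DEF suffix.
So /b/ is underlying, and a rule of word-final obstruent devoicing — voiced obstruents become voiceless word-finally — gives [p].

/mɔʃɛtɛb/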